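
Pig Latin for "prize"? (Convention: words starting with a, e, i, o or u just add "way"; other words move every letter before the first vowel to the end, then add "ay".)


Word: "prize"
Starts with consonant(s) → move to end, add 'ay'
Consonant cluster: "pr"
Pig Latin = "izepray"


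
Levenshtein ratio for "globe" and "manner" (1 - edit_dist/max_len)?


Word 1: "globe" (length 5)
Word 2: "manner" (length 6)
One optimal edit sequence:
  1. substitute 'g' -> 'm'  (+1)
  2. substitute 'l' -> 'a'  (+1)
  3. substitute 'o' -> 'n'  (+1)
  4. substitute 'b' -> 'n'  (+1)
  5. keep 'e'
  6. insert 'r'  (+1)
Edit distance = 5
Max length = max(5, 6) = 6
Similarity = 1 - 5/6
= 0.1667


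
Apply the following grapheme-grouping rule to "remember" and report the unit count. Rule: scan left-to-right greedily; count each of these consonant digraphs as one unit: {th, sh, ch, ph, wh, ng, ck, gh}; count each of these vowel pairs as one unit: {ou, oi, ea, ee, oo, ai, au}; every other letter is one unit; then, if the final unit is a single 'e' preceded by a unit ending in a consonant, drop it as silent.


Word: "remember" (8 letters)
Left-to-right scan:
  [1] 'r' (letter)
  [2] 'e' (letter)
  [3] 'm' (letter)
  [4] 'e' (letter)
  [5] 'm' (letter)
  [6] 'b' (letter)
  [7] 'e' (letter)
  [8] 'r' (letter)
Units from scan: 8
Sound units = 8 units


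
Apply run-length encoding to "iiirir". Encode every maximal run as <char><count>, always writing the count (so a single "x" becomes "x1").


String: "iiirir"
Scanning for consecutive runs:
  'i' x 3
  'r' x 1
  'i' x 1
  'r' x 1
RLE = "i3r1i1r1"


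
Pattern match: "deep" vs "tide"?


Pattern of "deep": [0, 1, 1, 2]
Pattern of "tide": [0, 1, 2, 3]
Patterns do not match
Same pattern = No


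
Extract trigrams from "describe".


Word: "describe" (length 8)
Number of trigrams = 8 - 3 + 1 = 6
  Position 0: "des"
  Position 1: "esc"
  Position 2: "scr"
  Position 3: "cri"
  Position 4: "rib"
  Position 5: "ibe"
Trigrams = "des", "esc", "scr", "cri", "rib", "ibe"


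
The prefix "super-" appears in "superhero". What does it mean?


Prefix: super-
Example: superhero (super- + hero)
Meaning = above / beyond


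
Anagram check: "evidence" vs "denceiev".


Word 1: "evidence" → sorted: cdeeeinv
Word 2: "denceiev" → sorted: cdeeeinv
Same letters? cdeeeinv == cdeeeinv
Anagram = Yes


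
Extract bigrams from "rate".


Word: "rate" (length 4)
Number of bigrams = 4 - 2 + 1 = 3
  Position 0: "ra"
  Position 1: "at"
  Position 2: "te"
Bigrams = "ra", "at", "te"


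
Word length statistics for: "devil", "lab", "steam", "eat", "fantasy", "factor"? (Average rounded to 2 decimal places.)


Lengths: "devil"=5, "lab"=3, "steam"=5, "eat"=3, "fantasy"=7, "factor"=6
Sum = 29, Count = 6
Average = 29/6 = 4.83
= avg=4.83, min=3, max=7


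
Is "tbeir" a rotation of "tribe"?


Word: "tribe", Candidate: "tbeir"
Method: check if candidate is substring of word+word
"tribetribe" contains "tbeir"? No
Is rotation = No


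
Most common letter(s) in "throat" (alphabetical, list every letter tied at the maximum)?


Word: "throat"
Letter counts:
  'a': 1
  'h': 1
  'o': 1
  'r': 1
  't': 2
Maximum count = 2
Most frequent = 't' (2 times each)


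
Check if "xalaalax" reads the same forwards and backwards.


Word: "xalaalax"
Reversed: "xalaalax"
Forward == Backward? xalaalax == xalaalax
Palindrome = Yes


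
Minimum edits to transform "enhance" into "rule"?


Word 1: "enhance" (length 7)
Word 2: "rule" (length 4)
One optimal edit sequence (insert/delete/substitute each cost 1):
  1. delete 'e'  (+1)
  2. delete 'n'  (+1)
  3. delete 'h'  (+1)
  4. substitute 'a' -> 'r'  (+1)
  5. substitute 'n' -> 'u'  (+1)
  6. substitute 'c' -> 'l'  (+1)
  7. keep 'e'
Total edit operations: 6
Edit distance = 6


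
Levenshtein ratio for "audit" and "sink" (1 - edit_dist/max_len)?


Word 1: "audit" (length 5)
Word 2: "sink" (length 4)
One optimal edit sequence:
  1. delete 'a'  (+1)
  2. substitute 'u' -> 's'  (+1)
  3. substitute 'd' -> 'i'  (+1)
  4. substitute 'i' -> 'n'  (+1)
  5. substitute 't' -> 'k'  (+1)
Edit distance = 5
Max length = max(5, 4) = 5
Similarity = 1 - 5/5
= 0.0000


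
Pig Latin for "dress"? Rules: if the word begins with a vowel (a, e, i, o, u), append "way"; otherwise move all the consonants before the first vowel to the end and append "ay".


Word: "dress"
Starts with consonant(s) → move to end, add 'ay'
Consonant cluster: "dr"
Pig Latin = "essdray"


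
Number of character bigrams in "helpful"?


Word: "helpful" (length 7)
Number of 2-grams = length - 2 + 1 = 7 - 2 + 1
= 6


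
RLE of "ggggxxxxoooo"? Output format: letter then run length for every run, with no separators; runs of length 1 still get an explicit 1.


String: "ggggxxxxoooo"
Scanning for consecutive runs:
  'g' x 4
  'x' x 4
  'o' x 4
RLE = "g4x4o4"


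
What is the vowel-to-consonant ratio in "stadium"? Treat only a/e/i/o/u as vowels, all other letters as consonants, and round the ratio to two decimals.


Word: "stadium"
Vowels (a,e,i,o,u): 3
Consonants: 4
Ratio = 3/4
= 0.75


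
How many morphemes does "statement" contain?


Word: "statement"
Morphemes: state + -ment
Each morpheme carries meaning
= 2 morphemes


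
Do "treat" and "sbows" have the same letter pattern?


Pattern of "treat": [0, 1, 2, 3, 0]
Pattern of "sbows": [0, 1, 2, 3, 0]
Patterns match
Same pattern = Yes


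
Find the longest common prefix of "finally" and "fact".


Word 1: "finally"
Word 2: "fact"
Comparing from start:
  Pos 0: 'f' == 'f'
  Pos 1: 'i' != 'a' (stop)
LCP = "f" (length 1)


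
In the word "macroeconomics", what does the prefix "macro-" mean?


Prefix: macro-
Example: macroeconomics = macro- + economics
Meaning = large


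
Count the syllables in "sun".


Word: "sun"
Syllable breakdown: sun
Counting: 1 part
= 1 syllable


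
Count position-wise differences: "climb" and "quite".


Comparing character by character (same length = 5):
  Pos 0: 'c' vs 'q' !=
  Pos 1: 'l' vs 'u' !=
  Pos 2: 'i' vs 'i' =
  Pos 3: 'm' vs 't' !=
  Pos 4: 'b' vs 'e' !=
Hamming distance = 4


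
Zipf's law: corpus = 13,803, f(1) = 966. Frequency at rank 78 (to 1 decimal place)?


Zipf's law: f(r) = f(1) / r
f(1) = 966
f(78) = 966 / 78
= 12.4 occurrences


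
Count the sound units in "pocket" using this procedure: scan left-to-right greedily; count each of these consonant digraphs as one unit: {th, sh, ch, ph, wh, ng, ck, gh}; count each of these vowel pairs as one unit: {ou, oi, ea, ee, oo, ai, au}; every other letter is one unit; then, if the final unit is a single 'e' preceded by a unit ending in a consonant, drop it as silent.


Word: "pocket" (6 letters)
Left-to-right scan:
  [1] 'p' (letter)
  [2] 'o' (letter)
  [3] 'ck' (digraph)
  [4] 'e' (letter)
  [5] 't' (letter)
Units from scan: 5
Sound units = 5 units


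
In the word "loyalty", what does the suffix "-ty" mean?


Suffix: -ty
Example: loyalty (loyal + -ty)
Meaning = quality of


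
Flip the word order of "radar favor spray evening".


Original: "radar favor spray evening"
Words (1..n): radar | favor | spray | evening
Reversed (n..1): evening | spray | favor | radar
Result = "evening spray favor radar"


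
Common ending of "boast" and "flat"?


Word 1: "boast"
Word 2: "flat"
Comparing from end:
  Pos -1: 't' == 't'
  Pos -2: 's' != 'a' (stop)
LCS = "t" (length 1)


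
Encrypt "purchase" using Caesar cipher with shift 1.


Word: "purchase"
Shift: 1
Each letter → (letter + shift) mod 26:
  'p' (15) + 1 = 16 → 'q'
  'u' (20) + 1 = 21 → 'v'
  'r' (17) + 1 = 18 → 's'
  'c' (2) + 1 = 3 → 'd'
  'h' (7) + 1 = 8 → 'i'
  'a' (0) + 1 = 1 → 'b'
  's' (18) + 1 = 19 → 't'
  'e' (4) + 1 = 5 → 'f'
Result = "qvsdibtf"


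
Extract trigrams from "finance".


Word: "finance" (length 7)
Number of trigrams = 7 - 3 + 1 = 5
  Position 0: "fin"
  Position 1: "ina"
  Position 2: "nan"
  Position 3: "anc"
  Position 4: "nce"
Trigrams = "fin", "ina", "nan", "anc", "nce"


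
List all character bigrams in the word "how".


Word: "how" (length 3)
Number of bigrams = 3 - 2 + 1 = 2
  Position 0: "ho"
  Position 1: "ow"
Bigrams = "ho", "ow"


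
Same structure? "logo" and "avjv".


Pattern of "logo": [0, 1, 2, 1]
Pattern of "avjv": [0, 1, 2, 1]
Patterns match
Same pattern = Yes


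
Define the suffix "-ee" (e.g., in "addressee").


Suffix: -ee
As in: addressee -> address + -ee
Meaning = one who receives


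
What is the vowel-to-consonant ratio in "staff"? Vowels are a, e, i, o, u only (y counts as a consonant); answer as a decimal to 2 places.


Word: "staff"
Vowels (a,e,i,o,u): 1
Consonants: 4
Ratio = 1/4
= 0.25


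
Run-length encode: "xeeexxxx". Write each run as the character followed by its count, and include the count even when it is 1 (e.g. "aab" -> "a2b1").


String: "xeeexxxx"
Scanning for consecutive runs:
  'x' x 1
  'e' x 3
  'x' x 4
RLE = "x1e3x4"


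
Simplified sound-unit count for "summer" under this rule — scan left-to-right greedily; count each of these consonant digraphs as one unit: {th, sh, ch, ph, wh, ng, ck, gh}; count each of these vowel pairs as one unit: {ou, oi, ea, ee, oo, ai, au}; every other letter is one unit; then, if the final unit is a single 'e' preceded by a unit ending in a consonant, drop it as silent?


Word: "summer" (6 letters)
Left-to-right scan:
  [1] 's' (letter)
  [2] 'u' (letter)
  [3] 'm' (letter)
  [4] 'm' (letter)
  [5] 'e' (letter)
  [6] 'r' (letter)
Units from scan: 6
Sound units = 6 units


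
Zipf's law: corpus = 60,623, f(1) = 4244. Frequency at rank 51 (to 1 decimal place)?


Zipf's law: f(r) = f(1) / r
f(1) = 4244
f(51) = 4244 / 51
= 83.2 occurrences


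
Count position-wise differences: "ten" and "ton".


Comparing character by character (same length = 3):
  Pos 0: 't' vs 't' =
  Pos 1: 'e' vs 'o' !=
  Pos 2: 'n' vs 'n' =
Hamming distance = 1


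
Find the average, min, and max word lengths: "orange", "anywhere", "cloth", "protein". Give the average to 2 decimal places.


Lengths: "orange"=6, "anywhere"=8, "cloth"=5, "protein"=7
Sum = 26, Count = 4
Average = 26/4 = 6.50
= avg=6.50, min=5, max=8


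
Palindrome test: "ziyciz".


Word: "ziyciz"
Reversed: "zicyiz"
Forward == Backward? ziyciz != zicyiz
Palindrome = No


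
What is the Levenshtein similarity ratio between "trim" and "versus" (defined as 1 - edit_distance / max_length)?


Word 1: "trim" (length 4)
Word 2: "versus" (length 6)
One optimal edit sequence:
  1. insert 'v'  (+1)
  2. substitute 't' -> 'e'  (+1)
  3. keep 'r'
  4. insert 's'  (+1)
  5. substitute 'i' -> 'u'  (+1)
  6. substitute 'm' -> 's'  (+1)
Edit distance = 5
Max length = max(4, 6) = 6
Similarity = 1 - 5/6
= 0.1667


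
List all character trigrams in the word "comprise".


Word: "comprise" (length 8)
Number of trigrams = 8 - 3 + 1 = 6
  Position 0: "com"
  Position 1: "omp"
  Position 2: "mpr"
  Position 3: "pri"
  Position 4: "ris"
  Position 5: "ise"
Trigrams = "com", "omp", "mpr", "pri", "ris", "ise"


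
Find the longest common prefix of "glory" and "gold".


Word 1: "glory"
Word 2: "gold"
Comparing from start:
  Pos 0: 'g' == 'g'
  Pos 1: 'l' != 'o' (stop)
LCP = "g" (length 1)


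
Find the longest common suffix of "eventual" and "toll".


Word 1: "eventual"
Word 2: "toll"
Comparing from end:
  Pos -1: 'l' == 'l'
  Pos -2: 'a' != 'l' (stop)
LCS = "l" (length 1)


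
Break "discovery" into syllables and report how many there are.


Word: "discovery"
Syllable breakdown: dis · cov · er · y
Counting: 4 parts
= 4 syllables


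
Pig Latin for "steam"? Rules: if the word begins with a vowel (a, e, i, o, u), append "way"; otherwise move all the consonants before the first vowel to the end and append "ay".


Word: "steam"
Starts with consonant(s) → move to end, add 'ay'
Consonant cluster: "st"
Pig Latin = "eamstay"


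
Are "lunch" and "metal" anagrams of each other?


Word 1: "lunch" → sorted: chlnu
Word 2: "metal" → sorted: aelmt
Same letters? chlnu != aelmt
Anagram = No


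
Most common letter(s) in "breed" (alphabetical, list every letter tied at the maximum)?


Word: "breed"
Letter counts:
  'b': 1
  'd': 1
  'e': 2
  'r': 1
Maximum count = 2
Most frequent = 'e' (2 times each)


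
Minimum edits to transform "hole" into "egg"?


Word 1: "hole" (length 4)
Word 2: "egg" (length 3)
One optimal edit sequence (insert/delete/substitute each cost 1):
  1. delete 'h'  (+1)
  2. substitute 'o' -> 'e'  (+1)
  3. substitute 'l' -> 'g'  (+1)
  4. substitute 'e' -> 'g'  (+1)
Total edit operations: 4
Edit distance = 4


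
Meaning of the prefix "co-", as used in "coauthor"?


Prefix: co-
As in: coauthor -> co- + author
Meaning = together


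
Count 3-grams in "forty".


Word: "forty" (length 5)
Number of 3-grams = length - 3 + 1 = 5 - 3 + 1
= 3


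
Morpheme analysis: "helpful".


Word: "helpful"
Morphemes: help + -ful
Each morpheme carries meaning
= 2 morphemes


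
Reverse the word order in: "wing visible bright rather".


Original: "wing visible bright rather"
Words (1..n): wing | visible | bright | rather
Reversed (n..1): rather | bright | visible | wing
Result = "rather bright visible wing"


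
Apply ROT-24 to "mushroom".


Word: "mushroom"
Shift: 24
Each letter → (letter + shift) mod 26:
  'm' (12) + 24 = 10 → 'k'
  'u' (20) + 24 = 18 → 's'
  's' (18) + 24 = 16 → 'q'
  'h' (7) + 24 = 5 → 'f'
  'r' (17) + 24 = 15 → 'p'
  'o' (14) + 24 = 12 → 'm'
  'o' (14) + 24 = 12 → 'm'
  'm' (12) + 24 = 10 → 'k'
Result = "ksqfpmmk"


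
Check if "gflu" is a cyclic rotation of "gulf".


Word: "gulf", Candidate: "gflu"
Method: check if candidate is substring of word+word
"gulfgulf" contains "gflu"? No
Is rotation = No


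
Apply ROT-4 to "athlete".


Word: "athlete"
Shift: 4
Each letter → (letter + shift) mod 26:
  'a' (0) + 4 = 4 → 'e'
  't' (19) + 4 = 23 → 'x'
  'h' (7) + 4 = 11 → 'l'
  'l' (11) + 4 = 15 → 'p'
  'e' (4) + 4 = 8 → 'i'
  't' (19) + 4 = 23 → 'x'
  'e' (4) + 4 = 8 → 'i'
Result = "exlpixi"


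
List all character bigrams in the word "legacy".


Word: "legacy" (length 6)
Number of bigrams = 6 - 2 + 1 = 5
  Position 0: "le"
  Position 1: "eg"
  Position 2: "ga"
  Position 3: "ac"
  Position 4: "cy"
Bigrams = "le", "eg", "ga", "ac", "cy"


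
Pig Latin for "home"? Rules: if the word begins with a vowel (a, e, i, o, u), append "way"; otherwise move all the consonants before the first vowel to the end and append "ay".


Word: "home"
Starts with consonant(s) → move to end, add 'ay'
Consonant cluster: "h"
Pig Latin = "omehay"


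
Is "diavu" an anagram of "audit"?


Word 1: "audit" → sorted: aditu
Word 2: "diavu" → sorted: adiuv
Same letters? aditu != adiuv
Anagram = No


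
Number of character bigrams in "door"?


Word: "door" (length 4)
Number of 2-grams = length - 2 + 1 = 4 - 2 + 1
= 3


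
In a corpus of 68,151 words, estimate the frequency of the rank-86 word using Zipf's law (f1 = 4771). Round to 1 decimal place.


Zipf's law: f(r) = f(1) / r
f(1) = 4771
f(86) = 4771 / 86
= 55.5 occurrences


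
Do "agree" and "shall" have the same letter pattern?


Pattern of "agree": [0, 1, 2, 3, 3]
Pattern of "shall": [0, 1, 2, 3, 3]
Patterns match
Same pattern = Yes


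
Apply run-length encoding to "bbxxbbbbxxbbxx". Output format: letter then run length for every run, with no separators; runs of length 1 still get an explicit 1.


String: "bbxxbbbbxxbbxx"
Scanning for consecutive runs:
  'b' x 2
  'x' x 2
  'b' x 4
  'x' x 2
  'b' x 2
  'x' x 2
RLE = "b2x2b4x2b2x2"


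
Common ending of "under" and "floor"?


Word 1: "under"
Word 2: "floor"
Comparing from end:
  Pos -1: 'r' == 'r'
  Pos -2: 'e' != 'o' (stop)
LCS = "r" (length 1)


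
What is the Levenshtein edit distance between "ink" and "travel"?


Word 1: "ink" (length 3)
Word 2: "travel" (length 6)
One optimal edit sequence (insert/delete/substitute each cost 1):
  1. insert 't'  (+1)
  2. insert 'r'  (+1)
  3. insert 'a'  (+1)
  4. substitute 'i' -> 'v'  (+1)
  5. substitute 'n' -> 'e'  (+1)
  6. substitute 'k' -> 'l'  (+1)
Total edit operations: 6
Edit distance = 6


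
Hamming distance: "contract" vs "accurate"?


Comparing character by character (same length = 8):
  Pos 0: 'c' vs 'a' !=
  Pos 1: 'o' vs 'c' !=
  Pos 2: 'n' vs 'c' !=
  Pos 3: 't' vs 'u' !=
  Pos 4: 'r' vs 'r' =
  Pos 5: 'a' vs 'a' =
  Pos 6: 'c' vs 't' !=
  Pos 7: 't' vs 'e' !=
Hamming distance = 6


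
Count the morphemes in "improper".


Word: "improper"
Morphemes: im- | proper
Each morpheme carries meaning
= 2 morphemes


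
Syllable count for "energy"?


Word: "energy"
Syllable breakdown: en · er · gy
Counting: 3 parts
= 3 syllables


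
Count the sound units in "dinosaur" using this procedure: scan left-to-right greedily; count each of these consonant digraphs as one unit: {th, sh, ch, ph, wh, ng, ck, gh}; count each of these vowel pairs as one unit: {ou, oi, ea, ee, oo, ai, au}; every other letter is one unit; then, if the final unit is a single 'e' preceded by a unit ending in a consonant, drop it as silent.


Word: "dinosaur" (8 letters)
Left-to-right scan:
  [1] 'd' (letter)
  [2] 'i' (letter)
  [3] 'n' (letter)
  [4] 'o' (letter)
  [5] 's' (letter)
  [6] 'au' (vowel-pair)
  [7] 'r' (letter)
Units from scan: 7
Sound units = 7 units


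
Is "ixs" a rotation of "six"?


Word: "six", Candidate: "ixs"
Method: check if candidate is substring of word+word
"sixsix" contains "ixs"? Yes
Is rotation = Yes


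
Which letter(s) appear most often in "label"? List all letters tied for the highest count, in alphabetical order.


Word: "label"
Letter counts:
  'a': 1
  'b': 1
  'e': 1
  'l': 2
Maximum count = 2
Most frequent = 'l' (2 times each)


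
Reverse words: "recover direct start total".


Original: "recover direct start total"
Words (1..n): recover | direct | start | total
Reversed (n..1): total | start | direct | recover
Result = "total start direct recover"


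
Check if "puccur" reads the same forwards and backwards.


Word: "puccur"
Reversed: "ruccup"
Forward == Backward? puccur != ruccup
Palindrome = No


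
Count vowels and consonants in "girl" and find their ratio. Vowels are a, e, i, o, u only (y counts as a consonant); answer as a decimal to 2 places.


Word: "girl"
Vowels (a,e,i,o,u): 1
Consonants: 3
Ratio = 1/3
= 0.33


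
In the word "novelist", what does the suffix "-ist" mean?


Suffix: -ist
As in: novelist -> novel + -ist
Meaning = one who practices


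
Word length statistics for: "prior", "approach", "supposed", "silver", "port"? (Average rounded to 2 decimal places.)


Lengths: "prior"=5, "approach"=8, "supposed"=8, "silver"=6, "port"=4
Sum = 31, Count = 5
Average = 31/5 = 6.20
= avg=6.20, min=4, max=8


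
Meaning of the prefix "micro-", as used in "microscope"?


Prefix: micro-
As in: microscope -> micro- + scope
Meaning = small


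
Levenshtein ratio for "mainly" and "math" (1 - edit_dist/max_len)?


Word 1: "mainly" (length 6)
Word 2: "math" (length 4)
One optimal edit sequence:
  1. keep 'm'
  2. keep 'a'
  3. delete 'i'  (+1)
  4. delete 'n'  (+1)
  5. substitute 'l' -> 't'  (+1)
  6. substitute 'y' -> 'h'  (+1)
Edit distance = 4
Max length = max(6, 4) = 6
Similarity = 1 - 4/6
= 0.3333


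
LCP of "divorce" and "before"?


Word 1: "divorce"
Word 2: "before"
Comparing from start:
  Pos 0: 'd' != 'b' (stop)
LCP = "" (length 0)


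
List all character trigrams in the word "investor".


Word: "investor" (length 8)
Number of trigrams = 8 - 3 + 1 = 6
  Position 0: "inv"
  Position 1: "nve"
  Position 2: "ves"
  Position 3: "est"
  Position 4: "sto"
  Position 5: "tor"
Trigrams = "inv", "nve", "ves", "est", "sto", "tor"


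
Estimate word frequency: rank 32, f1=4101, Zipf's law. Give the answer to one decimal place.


Zipf's law: f(r) = f(1) / r
f(1) = 4101
f(32) = 4101 / 32
= 128.2 occurrences


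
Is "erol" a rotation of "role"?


Word: "role", Candidate: "erol"
Method: check if candidate is substring of word+word
"rolerole" contains "erol"? Yes
Is rotation = Yes


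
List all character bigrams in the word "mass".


Word: "mass" (length 4)
Number of bigrams = 4 - 2 + 1 = 3
  Position 0: "ma"
  Position 1: "as"
  Position 2: "ss"
Bigrams = "ma", "as", "ss"


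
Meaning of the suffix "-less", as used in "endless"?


Suffix: -less
Example: endless = end + -less
Meaning = without


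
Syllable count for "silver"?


Word: "silver"
Syllable breakdown: sil · ver
Counting: 2 parts
= 2 syllables


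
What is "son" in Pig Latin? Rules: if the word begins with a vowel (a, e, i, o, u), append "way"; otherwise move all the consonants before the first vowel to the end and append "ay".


Word: "son"
Starts with consonant(s) → move to end, add 'ay'
Consonant cluster: "s"
Pig Latin = "onsay"


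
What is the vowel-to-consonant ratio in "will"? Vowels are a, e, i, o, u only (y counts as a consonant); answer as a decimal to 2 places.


Word: "will"
Vowels (a,e,i,o,u): 1
Consonants: 3
Ratio = 1/3
= 0.33


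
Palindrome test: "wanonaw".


Word: "wanonaw"
Reversed: "wanonaw"
Forward == Backward? wanonaw == wanonaw
Palindrome = Yes


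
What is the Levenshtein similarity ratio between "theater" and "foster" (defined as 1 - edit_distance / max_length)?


Word 1: "theater" (length 7)
Word 2: "foster" (length 6)
One optimal edit sequence:
  1. delete 't'  (+1)
  2. substitute 'h' -> 'f'  (+1)
  3. substitute 'e' -> 'o'  (+1)
  4. substitute 'a' -> 's'  (+1)
  5. keep 't'
  6. keep 'e'
  7. keep 'r'
Edit distance = 4
Max length = max(7, 6) = 7
Similarity = 1 - 4/7
= 0.4286


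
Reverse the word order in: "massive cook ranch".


Original: "massive cook ranch"
Words (1..n): massive | cook | ranch
Reversed (n..1): ranch | cook | massive
Result = "ranch cook massive"


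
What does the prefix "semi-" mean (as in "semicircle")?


Prefix: semi-
Example: semicircle = semi- + circle
Meaning = half


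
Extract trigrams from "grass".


Word: "grass" (length 5)
Number of trigrams = 5 - 3 + 1 = 3
  Position 0: "gra"
  Position 1: "ras"
  Position 2: "ass"
Trigrams = "gra", "ras", "ass"


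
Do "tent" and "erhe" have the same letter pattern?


Pattern of "tent": [0, 1, 2, 0]
Pattern of "erhe": [0, 1, 2, 0]
Patterns match
Same pattern = Yes


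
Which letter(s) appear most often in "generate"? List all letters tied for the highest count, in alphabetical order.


Word: "generate"
Letter counts:
  'a': 1
  'e': 3
  'g': 1
  'n': 1
  'r': 1
  't': 1
Maximum count = 3
Most frequent = 'e' (3 times each)


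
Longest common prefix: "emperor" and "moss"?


Word 1: "emperor"
Word 2: "moss"
Comparing from start:
  Pos 0: 'e' != 'm' (stop)
LCP = "" (length 0)


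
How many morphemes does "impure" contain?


Word: "impure"
Morphemes: im- | pure
Each morpheme carries meaning
= 2 morphemes


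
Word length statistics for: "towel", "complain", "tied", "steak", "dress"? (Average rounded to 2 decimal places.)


Lengths: "towel"=5, "complain"=8, "tied"=4, "steak"=5, "dress"=5
Sum = 27, Count = 5
Average = 27/5 = 5.40
= avg=5.40, min=4, max=8


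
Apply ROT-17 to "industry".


Word: "industry"
Shift: 17
Each letter → (letter + shift) mod 26:
  'i' (8) + 17 = 25 → 'z'
  'n' (13) + 17 = 4 → 'e'
  'd' (3) + 17 = 20 → 'u'
  'u' (20) + 17 = 11 → 'l'
  's' (18) + 17 = 9 → 'j'
  't' (19) + 17 = 10 → 'k'
  'r' (17) + 17 = 8 → 'i'
  'y' (24) + 17 = 15 → 'p'
Result = "zeuljkip"


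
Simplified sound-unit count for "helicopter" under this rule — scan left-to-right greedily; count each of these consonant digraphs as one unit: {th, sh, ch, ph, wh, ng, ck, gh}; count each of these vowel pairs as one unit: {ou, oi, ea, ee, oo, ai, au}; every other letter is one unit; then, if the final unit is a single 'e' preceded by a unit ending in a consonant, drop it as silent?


Word: "helicopter" (10 letters)
Left-to-right scan:
  1. 'h' (letter)
  2. 'e' (letter)
  3. 'l' (letter)
  4. 'i' (letter)
  5. 'c' (letter)
  6. 'o' (letter)
  7. 'p' (letter)
  8. 't' (letter)
  9. 'e' (letter)
  10. 'r' (letter)
Units from scan: 10
Sound units = 10 units


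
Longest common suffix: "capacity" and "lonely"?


Word 1: "capacity"
Word 2: "lonely"
Comparing from end:
  Pos -1: 'y' == 'y'
  Pos -2: 't' != 'l' (stop)
LCS = "y" (length 1)


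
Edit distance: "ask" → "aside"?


Word 1: "ask" (length 3)
Word 2: "aside" (length 5)
One optimal edit sequence (insert/delete/substitute each cost 1):
  1. keep 'a'
  2. keep 's'
  3. insert 'i'  (+1)
  4. insert 'd'  (+1)
  5. substitute 'k' -> 'e'  (+1)
Total edit operations: 3
Edit distance = 3


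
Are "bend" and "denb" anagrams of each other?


Word 1: "bend" → sorted: bden
Word 2: "denb" → sorted: bden
Same letters? bden == bden
Anagram = Yes


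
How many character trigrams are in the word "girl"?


Word: "girl" (length 4)
Number of 3-grams = length - 3 + 1 = 4 - 3 + 1
= 2


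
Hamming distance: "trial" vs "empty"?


Comparing character by character (same length = 5):
  Pos 0: 't' vs 'e' !=
  Pos 1: 'r' vs 'm' !=
  Pos 2: 'i' vs 'p' !=
  Pos 3: 'a' vs 't' !=
  Pos 4: 'l' vs 'y' !=
Hamming distance = 5


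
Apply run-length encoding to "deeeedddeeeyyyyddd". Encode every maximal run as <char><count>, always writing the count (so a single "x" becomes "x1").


String: "deeeedddeeeyyyyddd"
Scanning for consecutive runs:
  'd' x 1
  'e' x 4
  'd' x 3
  'e' x 3
  'y' x 4
  'd' x 3
RLE = "d1e4d3e3y4d3"


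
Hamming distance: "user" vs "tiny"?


Comparing character by character (same length = 4):
  Pos 0: 'u' vs 't' !=
  Pos 1: 's' vs 'i' !=
  Pos 2: 'e' vs 'n' !=
  Pos 3: 'r' vs 'y' !=
Hamming distance = 4


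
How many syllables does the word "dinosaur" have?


Word: "dinosaur"
Syllable breakdown: di-no-saur
Counting: 3 parts
= 3 syllables


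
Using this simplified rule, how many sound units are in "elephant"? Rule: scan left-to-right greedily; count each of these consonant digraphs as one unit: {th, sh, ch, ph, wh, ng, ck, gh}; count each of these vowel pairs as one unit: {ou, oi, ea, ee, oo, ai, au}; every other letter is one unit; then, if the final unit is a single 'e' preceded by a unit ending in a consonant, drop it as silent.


Word: "elephant" (8 letters)
Left-to-right scan:
  (1) 'e' (letter)
  (2) 'l' (letter)
  (3) 'e' (letter)
  (4) 'ph' (digraph)
  (5) 'a' (letter)
  (6) 'n' (letter)
  (7) 't' (letter)
Units from scan: 7
Sound units = 7 units


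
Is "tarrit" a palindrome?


Word: "tarrit"
Reversed: "tirrat"
Forward == Backward? tarrit != tirrat
Palindrome = No


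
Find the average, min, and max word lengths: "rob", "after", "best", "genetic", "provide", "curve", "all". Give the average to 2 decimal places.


Lengths: "rob"=3, "after"=5, "best"=4, "genetic"=7, "provide"=7, "curve"=5, "all"=3
Sum = 34, Count = 7
Average = 34/7 = 4.86
= avg=4.86, min=3, max=7


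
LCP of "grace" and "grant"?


Word 1: "grace"
Word 2: "grant"
Comparing from start:
  Pos 0: 'g' == 'g'
  Pos 1: 'r' == 'r'
  Pos 2: 'a' == 'a'
  Pos 3: 'c' != 'n' (stop)
LCP = "gra" (length 3)


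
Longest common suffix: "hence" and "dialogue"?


Word 1: "hence"
Word 2: "dialogue"
Comparing from end:
  Pos -1: 'e' == 'e'
  Pos -2: 'c' != 'u' (stop)
LCS = "e" (length 1)


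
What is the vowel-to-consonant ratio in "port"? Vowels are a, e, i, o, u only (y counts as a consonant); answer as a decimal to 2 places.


Word: "port"
Vowels (a,e,i,o,u): 1
Consonants: 3
Ratio = 1/3
= 0.33


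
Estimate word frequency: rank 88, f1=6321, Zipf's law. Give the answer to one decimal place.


Zipf's law: f(r) = f(1) / r
f(1) = 6321
f(88) = 6321 / 88
= 71.8 occurrences


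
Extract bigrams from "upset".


Word: "upset" (length 5)
Number of bigrams = 5 - 2 + 1 = 4
  Position 0: "up"
  Position 1: "ps"
  Position 2: "se"
  Position 3: "et"
Bigrams = "up", "ps", "se", "et"


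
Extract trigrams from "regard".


Word: "regard" (length 6)
Number of trigrams = 6 - 3 + 1 = 4
  Position 0: "reg"
  Position 1: "ega"
  Position 2: "gar"
  Position 3: "ard"
Trigrams = "reg", "ega", "gar", "ard"


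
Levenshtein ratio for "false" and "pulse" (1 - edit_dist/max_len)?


Word 1: "false" (length 5)
Word 2: "pulse" (length 5)
One optimal edit sequence:
  1. substitute 'f' -> 'p'  (+1)
  2. substitute 'a' -> 'u'  (+1)
  3. keep 'l'
  4. keep 's'
  5. keep 'e'
Edit distance = 2
Max length = max(5, 5) = 5
Similarity = 1 - 2/5
= 0.6000


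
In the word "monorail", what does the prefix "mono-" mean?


Prefix: mono-
As in: monorail -> mono- + rail
Meaning = one


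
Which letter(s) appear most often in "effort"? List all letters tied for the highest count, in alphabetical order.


Word: "effort"
Letter counts:
  'e': 1
  'f': 2
  'o': 1
  'r': 1
  't': 1
Maximum count = 2
Most frequent = 'f' (2 times each)


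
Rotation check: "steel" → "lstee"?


Word: "steel", Candidate: "lstee"
Method: check if candidate is substring of word+word
"steelsteel" contains "lstee"? Yes
Is rotation = Yes


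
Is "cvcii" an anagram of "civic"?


Word 1: "civic" → sorted: cciiv
Word 2: "cvcii" → sorted: cciiv
Same letters? cciiv == cciiv
Anagram = Yes


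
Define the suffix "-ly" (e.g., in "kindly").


Suffix: -ly
Example: kindly (kind + -ly)
Meaning = in a manner


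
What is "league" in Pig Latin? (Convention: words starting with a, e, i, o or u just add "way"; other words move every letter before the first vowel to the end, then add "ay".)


Word: "league"
Starts with consonant(s) → move to end, add 'ay'
Consonant cluster: "l"
Pig Latin = "eaguelay"


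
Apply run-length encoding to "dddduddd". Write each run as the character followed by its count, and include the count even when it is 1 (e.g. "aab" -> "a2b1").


String: "dddduddd"
Scanning for consecutive runs:
  'd' x 4
  'u' x 1
  'd' x 3
RLE = "d4u1d3"


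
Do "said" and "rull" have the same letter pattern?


Pattern of "said": [0, 1, 2, 3]
Pattern of "rull": [0, 1, 2, 2]
Patterns do not match
Same pattern = No


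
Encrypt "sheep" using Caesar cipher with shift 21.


Word: "sheep"
Shift: 21
Each letter → (letter + shift) mod 26:
  's' (18) + 21 = 13 → 'n'
  'h' (7) + 21 = 2 → 'c'
  'e' (4) + 21 = 25 → 'z'
  'e' (4) + 21 = 25 → 'z'
  'p' (15) + 21 = 10 → 'k'
Result = "nczzk"


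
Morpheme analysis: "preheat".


Word: "preheat"
Morphemes: pre- | heat
Each morpheme carries meaning
= 2 morphemes


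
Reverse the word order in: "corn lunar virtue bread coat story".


Original: "corn lunar virtue bread coat story"
Words (1..n): corn | lunar | virtue | bread | coat | story
Reversed (n..1): story | coat | bread | virtue | lunar | corn
Result = "story coat bread virtue lunar corn"


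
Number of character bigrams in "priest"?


Word: "priest" (length 6)
Number of 2-grams = length - 2 + 1 = 6 - 2 + 1
= 5


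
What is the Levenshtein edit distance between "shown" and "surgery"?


Word 1: "shown" (length 5)
Word 2: "surgery" (length 7)
One optimal edit sequence (insert/delete/substitute each cost 1):
  1. keep 's'
  2. insert 'u'  (+1)
  3. insert 'r'  (+1)
  4. substitute 'h' -> 'g'  (+1)
  5. substitute 'o' -> 'e'  (+1)
  6. substitute 'w' -> 'r'  (+1)
  7. substitute 'n' -> 'y'  (+1)
Total edit operations: 6
Edit distance = 6


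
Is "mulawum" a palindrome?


Word: "mulawum"
Reversed: "muwalum"
Forward == Backward? mulawum != muwalum
Palindrome = No


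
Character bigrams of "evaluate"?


Word: "evaluate" (length 8)
Number of bigrams = 8 - 2 + 1 = 7
  Position 0: "ev"
  Position 1: "va"
  Position 2: "al"
  Position 3: "lu"
  Position 4: "ua"
  Position 5: "at"
  Position 6: "te"
Bigrams = "ev", "va", "al", "lu", "ua", "at", "te"


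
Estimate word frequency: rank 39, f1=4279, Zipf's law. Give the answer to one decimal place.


Zipf's law: f(r) = f(1) / r
f(1) = 4279
f(39) = 4279 / 39
= 109.7 occurrences


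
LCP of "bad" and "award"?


Word 1: "bad"
Word 2: "award"
Comparing from start:
  Pos 0: 'b' != 'a' (stop)
LCP = "" (length 0)


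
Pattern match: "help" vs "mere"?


Pattern of "help": [0, 1, 2, 3]
Pattern of "mere": [0, 1, 2, 1]
Patterns do not match
Same pattern = No


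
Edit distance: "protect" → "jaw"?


Word 1: "protect" (length 7)
Word 2: "jaw" (length 3)
One optimal edit sequence (insert/delete/substitute each cost 1):
  1. delete 'p'  (+1)
  2. delete 'r'  (+1)
  3. delete 'o'  (+1)
  4. delete 't'  (+1)
  5. substitute 'e' -> 'j'  (+1)
  6. substitute 'c' -> 'a'  (+1)
  7. substitute 't' -> 'w'  (+1)
Total edit operations: 7
Edit distance = 7


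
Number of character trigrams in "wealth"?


Word: "wealth" (length 6)
Number of 3-grams = length - 3 + 1 = 6 - 3 + 1
= 4


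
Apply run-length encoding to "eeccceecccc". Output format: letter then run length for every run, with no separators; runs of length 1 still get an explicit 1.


String: "eeccceecccc"
Scanning for consecutive runs:
  'e' x 2
  'c' x 3
  'e' x 2
  'c' x 4
RLE = "e2c3e2c4"


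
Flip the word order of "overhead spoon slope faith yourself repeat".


Original: "overhead spoon slope faith yourself repeat"
Words (1..n): overhead | spoon | slope | faith | yourself | repeat
Reversed (n..1): repeat | yourself | faith | slope | spoon | overhead
Result = "repeat yourself faith slope spoon overhead"


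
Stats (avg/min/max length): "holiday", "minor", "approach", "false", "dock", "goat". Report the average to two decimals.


Lengths: "holiday"=7, "minor"=5, "approach"=8, "false"=5, "dock"=4, "goat"=4
Sum = 33, Count = 6
Average = 33/6 = 5.50
= avg=5.50, min=4, max=8


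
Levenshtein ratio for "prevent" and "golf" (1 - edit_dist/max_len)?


Word 1: "prevent" (length 7)
Word 2: "golf" (length 4)
One optimal edit sequence:
  1. delete 'p'  (+1)
  2. delete 'r'  (+1)
  3. delete 'e'  (+1)
  4. substitute 'v' -> 'g'  (+1)
  5. substitute 'e' -> 'o'  (+1)
  6. substitute 'n' -> 'l'  (+1)
  7. substitute 't' -> 'f'  (+1)
Edit distance = 7
Max length = max(7, 4) = 7
Similarity = 1 - 7/7
= 0.0000


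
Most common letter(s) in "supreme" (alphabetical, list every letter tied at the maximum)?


Word: "supreme"
Letter counts:
  'e': 2
  'm': 1
  'p': 1
  'r': 1
  's': 1
  'u': 1
Maximum count = 2
Most frequent = 'e' (2 times each)


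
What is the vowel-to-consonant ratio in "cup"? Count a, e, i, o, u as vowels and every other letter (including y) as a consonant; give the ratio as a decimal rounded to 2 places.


Word: "cup"
Vowels (a,e,i,o,u): 1
Consonants: 2
Ratio = 1/2
= 0.50


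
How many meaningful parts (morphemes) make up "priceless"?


Word: "priceless"
Morphemes: price | -less
Each morpheme carries meaning
= 2 morphemes


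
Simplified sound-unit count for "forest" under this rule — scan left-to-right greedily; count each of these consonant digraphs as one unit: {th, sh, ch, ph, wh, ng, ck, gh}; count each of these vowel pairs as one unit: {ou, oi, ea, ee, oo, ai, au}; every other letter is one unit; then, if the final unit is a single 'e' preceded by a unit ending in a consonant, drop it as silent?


Word: "forest" (6 letters)
Left-to-right scan:
  (1) 'f' (letter)
  (2) 'o' (letter)
  (3) 'r' (letter)
  (4) 'e' (letter)
  (5) 's' (letter)
  (6) 't' (letter)
Units from scan: 6
Sound units = 6 units


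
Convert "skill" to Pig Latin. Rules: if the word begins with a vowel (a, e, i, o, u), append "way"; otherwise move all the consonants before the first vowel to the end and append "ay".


Word: "skill"
Starts with consonant(s) → move to end, add 'ay'
Consonant cluster: "sk"
Pig Latin = "illskay"


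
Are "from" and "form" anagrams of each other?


Word 1: "from" → sorted: fmor
Word 2: "form" → sorted: fmor
Same letters? fmor == fmor
Anagram = Yes


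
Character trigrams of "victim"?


Word: "victim" (length 6)
Number of trigrams = 6 - 3 + 1 = 4
  Position 0: "vic"
  Position 1: "ict"
  Position 2: "cti"
  Position 3: "tim"
Trigrams = "vic", "ict", "cti", "tim"


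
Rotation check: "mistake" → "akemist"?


Word: "mistake", Candidate: "akemist"
Method: check if candidate is substring of word+word
"mistakemistake" contains "akemist"? Yes
Is rotation = Yes


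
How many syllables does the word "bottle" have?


Word: "bottle"
Syllable breakdown: bot / tle
Counting: 2 parts
= 2 syllables


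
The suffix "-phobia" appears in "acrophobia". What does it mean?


Suffix: -phobia
Example: acrophobia = acro- + -phobia
Meaning = fear of


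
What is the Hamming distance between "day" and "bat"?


Comparing character by character (same length = 3):
  Pos 0: 'd' vs 'b' !=
  Pos 1: 'a' vs 'a' =
  Pos 2: 'y' vs 't' !=
Hamming distance = 2


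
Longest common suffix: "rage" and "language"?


Word 1: "rage"
Word 2: "language"
Comparing from end:
  Pos -1: 'e' == 'e'
  Pos -2: 'g' == 'g'
  Pos -3: 'a' == 'a'
  Pos -4: 'r' != 'u' (stop)
LCS = "age" (length 3)


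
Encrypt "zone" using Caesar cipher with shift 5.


Word: "zone"
Shift: 5
Each letter → (letter + shift) mod 26:
  'z' (25) + 5 = 4 → 'e'
  'o' (14) + 5 = 19 → 't'
  'n' (13) + 5 = 18 → 's'
  'e' (4) + 5 = 9 → 'j'
Result = "etsj"


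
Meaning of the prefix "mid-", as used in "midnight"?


Prefix: mid-
Example: midnight (mid- + night)
Meaning = middle


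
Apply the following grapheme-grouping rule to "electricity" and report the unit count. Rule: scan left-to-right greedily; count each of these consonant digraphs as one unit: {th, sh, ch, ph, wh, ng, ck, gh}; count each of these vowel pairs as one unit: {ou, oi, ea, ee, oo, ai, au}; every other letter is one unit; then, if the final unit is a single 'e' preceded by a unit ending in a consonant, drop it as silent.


Word: "electricity" (11 letters)
Left-to-right scan:
  (1) 'e' (letter)
  (2) 'l' (letter)
  (3) 'e' (letter)
  (4) 'c' (letter)
  (5) 't' (letter)
  (6) 'r' (letter)
  (7) 'i' (letter)
  (8) 'c' (letter)
  (9) 'i' (letter)
  (10) 't' (letter)
  (11) 'y' (letter)
Units from scan: 11
Sound units = 11 units


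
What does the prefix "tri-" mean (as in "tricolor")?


Prefix: tri-
As in: tricolor -> tri- + color
Meaning = three


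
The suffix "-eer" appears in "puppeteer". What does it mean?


Suffix: -eer
Example: puppeteer (puppet + -eer)
Meaning = one who is concerned with


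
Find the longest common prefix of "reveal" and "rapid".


Word 1: "reveal"
Word 2: "rapid"
Comparing from start:
  Pos 0: 'r' == 'r'
  Pos 1: 'e' != 'a' (stop)
LCP = "r" (length 1)


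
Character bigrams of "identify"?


Word: "identify" (length 8)
Number of bigrams = 8 - 2 + 1 = 7
  Position 0: "id"
  Position 1: "de"
  Position 2: "en"
  Position 3: "nt"
  Position 4: "ti"
  Position 5: "if"
  Position 6: "fy"
Bigrams = "id", "de", "en", "nt", "ti", "if", "fy"


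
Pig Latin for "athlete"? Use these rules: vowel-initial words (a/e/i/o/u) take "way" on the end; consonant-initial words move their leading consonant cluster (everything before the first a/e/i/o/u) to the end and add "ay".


Word: "athlete"
Starts with vowel → add 'way'
Pig Latin = "athleteway"


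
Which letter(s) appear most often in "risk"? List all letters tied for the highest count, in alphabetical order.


Word: "risk"
Letter counts:
  'i': 1
  'k': 1
  'r': 1
  's': 1
Maximum count = 1
Most frequent = 'i', 'k', 'r', 's' (1 time each)


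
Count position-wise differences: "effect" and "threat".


Comparing character by character (same length = 6):
  Pos 0: 'e' vs 't' !=
  Pos 1: 'f' vs 'h' !=
  Pos 2: 'f' vs 'r' !=
  Pos 3: 'e' vs 'e' =
  Pos 4: 'c' vs 'a' !=
  Pos 5: 't' vs 't' =
Hamming distance = 4
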